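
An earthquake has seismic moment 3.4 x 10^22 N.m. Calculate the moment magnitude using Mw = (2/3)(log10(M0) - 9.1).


log10(M0) = log10(3.4 x 10^22) = 22.5315
Mw = 2/3 * (22.5315 - 9.1)
= 2/3 * 13.4315
= 8.95

8.95


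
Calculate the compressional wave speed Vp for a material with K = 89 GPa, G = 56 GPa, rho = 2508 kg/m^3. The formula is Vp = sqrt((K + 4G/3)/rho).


First compute the effective modulus:
K + 4G/3 = 89e9 + 4*56e9/3 = 163666666666.67 Pa
Then divide by density:
163666666666.67 / 2508 = 65257841.5736 Pa/(kg/m^3)
Take the square root:
Vp = sqrt(65257841.5736) = 8078.23 m/s

8078.23


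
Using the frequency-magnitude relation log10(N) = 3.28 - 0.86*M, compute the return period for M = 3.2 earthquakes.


log10(N) = 3.28 - 0.86*3.2 = 0.528
N = 10^0.528 = 3.372873
T = 1/N = 1/3.372873 = 0.2965 years

0.2965


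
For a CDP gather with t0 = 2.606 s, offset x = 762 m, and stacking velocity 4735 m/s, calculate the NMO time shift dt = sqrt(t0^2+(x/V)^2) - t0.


x/Vnmo = 762/4735 = 0.160929
(x/Vnmo)^2 = 0.025898
t0^2 = 6.791236
sqrt(6.791236 + 0.025898) = 2.610964
dt = 2.610964 - 2.606 = 0.004964

0.004964


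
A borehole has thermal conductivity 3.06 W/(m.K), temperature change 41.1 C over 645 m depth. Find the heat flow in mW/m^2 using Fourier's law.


q = k * dT / dz * 1000
= 3.06 * 41.1 / 645 * 1000
= 0.194986 * 1000
= 194.986 mW/m^2

194.986


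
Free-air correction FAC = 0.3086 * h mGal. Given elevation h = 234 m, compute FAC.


FAC = 0.3086 * h
= 0.3086 * 234
= 72.2124 mGal

72.2124


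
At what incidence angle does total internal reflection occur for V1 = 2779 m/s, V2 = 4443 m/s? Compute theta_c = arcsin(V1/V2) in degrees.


V1/V2 = 2779/4443 = 0.625478
theta_c = arcsin(0.625478) = 38.7173 degrees

38.7173


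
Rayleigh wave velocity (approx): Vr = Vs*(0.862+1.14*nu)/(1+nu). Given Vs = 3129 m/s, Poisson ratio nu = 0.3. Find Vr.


Numerator factor = 0.862 + 1.14*0.3 = 1.204
Denominator = 1 + 0.3 = 1.3
Vr = 3129 * 1.204 / 1.3 = 2897.94 m/s

2897.94


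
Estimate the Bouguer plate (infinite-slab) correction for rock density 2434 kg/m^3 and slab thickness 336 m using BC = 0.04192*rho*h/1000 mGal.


BC = 0.04192 * rho * h / 1000
= 0.04192 * 2434 * 336 / 1000
= 34.2832 mGal

34.2832


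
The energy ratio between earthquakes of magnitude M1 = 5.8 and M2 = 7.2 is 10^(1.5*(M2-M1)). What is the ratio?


M2 - M1 = 7.2 - 5.8 = 1.4
1.5 * 1.4 = 2.1
ratio = 10^2.1 = 125.89

125.89


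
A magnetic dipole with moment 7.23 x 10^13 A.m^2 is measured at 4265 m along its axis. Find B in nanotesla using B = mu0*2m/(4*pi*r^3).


m = 7.23 x 10^13 = 72300000000000 A.m^2
2m = 144600000000000 A.m^2
r^3 = 4265^3 = 77581309625
B = (4pi*10^-7) * 144600000000000 / (4*pi * 77581309625) * 1e9
= 181709719.083634 / 974915489495.1 * 1e9
= 186385.098 nT

186385.098


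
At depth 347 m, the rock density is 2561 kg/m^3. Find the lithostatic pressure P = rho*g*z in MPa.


P = rho * g * z / 1e6
= 2561 * 9.81 * 347 / 1e6
= 8717823.27 / 1e6
= 8.7178 MPa

8.7178


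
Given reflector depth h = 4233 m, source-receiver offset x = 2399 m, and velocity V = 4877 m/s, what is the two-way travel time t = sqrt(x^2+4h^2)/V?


x^2 + 4h^2 = 2399^2 + 4*4233^2 = 5755201 + 71673156 = 77428357
sqrt(77428357) = 8799.3384
t = 8799.3384 / 4877 = 1.8043 s

1.8043


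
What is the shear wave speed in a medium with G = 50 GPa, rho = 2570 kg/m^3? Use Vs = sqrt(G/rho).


Convert G to Pa: G = 50e9 Pa
Compute G/rho = 50e9 / 2570 = 19455252.9183
Vs = sqrt(19455252.9183) = 4410.81 m/s

4410.81


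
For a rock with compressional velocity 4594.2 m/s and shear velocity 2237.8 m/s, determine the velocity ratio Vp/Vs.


Vp/Vs = 4594.2 / 2237.8
= 2.053

2.053


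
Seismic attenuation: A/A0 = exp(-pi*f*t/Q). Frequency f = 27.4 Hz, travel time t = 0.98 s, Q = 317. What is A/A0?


pi*f*t/Q = pi*27.4*0.98/317 = 0.266114
A/A0 = exp(-0.266114) = 0.766352

0.766352


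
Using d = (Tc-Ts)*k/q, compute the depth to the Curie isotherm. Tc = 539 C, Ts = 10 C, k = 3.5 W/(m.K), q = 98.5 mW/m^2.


T_Curie - T_surf = 539 - 10 = 529 C
Convert q to W/m^2: 98.5 mW/m^2 = 0.0985 W/m^2
d = 529 * 3.5 / 0.0985 = 18796.95 m

18796.95


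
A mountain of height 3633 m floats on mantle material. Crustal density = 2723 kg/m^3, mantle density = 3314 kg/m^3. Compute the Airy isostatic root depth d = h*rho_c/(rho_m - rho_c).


rho_m - rho_c = 3314 - 2723 = 591
d = 3633 * 2723 / 591
= 9892659 / 591
= 16738.85 m

16738.85


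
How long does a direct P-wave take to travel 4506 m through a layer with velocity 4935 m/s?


t = x / V
= 4506 / 4935
= 0.9131 s

0.9131


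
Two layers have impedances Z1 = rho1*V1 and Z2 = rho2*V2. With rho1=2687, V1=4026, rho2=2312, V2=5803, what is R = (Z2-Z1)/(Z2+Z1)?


Z1 = 2687 * 4026 = 10817862
Z2 = 2312 * 5803 = 13416536
R = (13416536 - 10817862) / (13416536 + 10817862) = 2598674 / 24234398 = 0.1072

0.1072


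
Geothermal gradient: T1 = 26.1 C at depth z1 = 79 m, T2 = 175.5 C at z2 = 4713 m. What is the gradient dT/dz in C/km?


dT = 175.5 - 26.1 = 149.4 C
dz = 4713 - 79 = 4634 m
gradient = dT/dz * 1000 = 149.4/4634 * 1000 = 32.24 C/km

32.24


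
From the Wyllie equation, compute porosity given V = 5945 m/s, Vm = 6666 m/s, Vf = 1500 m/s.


1/V - 1/Vm = 1/5945 - 1/6666 = 1.819e-05
1/Vf - 1/Vm = 1/1500 - 1/6666 = 0.00051665
phi = 1.819e-05 / 0.00051665 = 0.0352

0.0352


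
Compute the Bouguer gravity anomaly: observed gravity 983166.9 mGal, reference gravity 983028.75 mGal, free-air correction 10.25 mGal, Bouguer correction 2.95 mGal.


BA = g_obs - g_ref + FAC - BC
= 983166.9 - 983028.75 + 10.25 - 2.95
= 145.45 mGal

145.45


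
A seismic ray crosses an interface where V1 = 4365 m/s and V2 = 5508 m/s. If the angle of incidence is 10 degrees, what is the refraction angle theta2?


sin(theta1) = sin(10 deg) = 0.173648
sin(theta2) = V2/V1 * sin(theta1) = 5508/4365 * 0.173648 = 0.219119
theta2 = arcsin(0.219119) = 12.6573 degrees

12.6573


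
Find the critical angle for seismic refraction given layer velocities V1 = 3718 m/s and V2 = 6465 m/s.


V1/V2 = 3718/6465 = 0.575097
theta_c = arcsin(0.575097) = 35.1064 degrees

35.1064


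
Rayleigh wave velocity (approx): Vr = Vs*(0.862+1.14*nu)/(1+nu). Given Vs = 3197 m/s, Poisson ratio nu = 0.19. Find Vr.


Numerator factor = 0.862 + 1.14*0.19 = 1.0786
Denominator = 1 + 0.19 = 1.19
Vr = 3197 * 1.0786 / 1.19 = 2897.72 m/s

2897.72


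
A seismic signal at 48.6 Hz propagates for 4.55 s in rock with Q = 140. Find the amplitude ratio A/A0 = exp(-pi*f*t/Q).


pi*f*t/Q = pi*48.6*4.55/140 = 4.962146
A/A0 = exp(-4.962146) = 0.006998

0.006998


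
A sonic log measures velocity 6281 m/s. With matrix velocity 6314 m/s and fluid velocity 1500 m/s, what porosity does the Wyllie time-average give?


1/V - 1/Vm = 1/6281 - 1/6314 = 8.3e-07
1/Vf - 1/Vm = 1/1500 - 1/6314 = 0.00050829
phi = 8.3e-07 / 0.00050829 = 0.0016

0.0016


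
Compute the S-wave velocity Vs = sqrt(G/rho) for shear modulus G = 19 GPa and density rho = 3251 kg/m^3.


Convert G to Pa: G = 19e9 Pa
Compute G/rho = 19e9 / 3251 = 5844355.5829
Vs = sqrt(5844355.5829) = 2417.51 m/s

2417.51


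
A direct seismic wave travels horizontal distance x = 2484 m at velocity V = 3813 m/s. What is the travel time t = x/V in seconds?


t = x / V
= 2484 / 3813
= 0.6515 s

0.6515


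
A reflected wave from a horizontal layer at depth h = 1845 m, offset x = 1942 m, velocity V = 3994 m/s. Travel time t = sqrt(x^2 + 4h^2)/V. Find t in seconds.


x^2 + 4h^2 = 1942^2 + 4*1845^2 = 3771364 + 13616100 = 17387464
sqrt(17387464) = 4169.8278
t = 4169.8278 / 3994 = 1.044 s

1.044


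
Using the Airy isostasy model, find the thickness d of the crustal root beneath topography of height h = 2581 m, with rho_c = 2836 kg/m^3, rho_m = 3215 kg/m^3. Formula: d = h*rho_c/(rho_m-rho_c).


rho_m - rho_c = 3215 - 2836 = 379
d = 2581 * 2836 / 379
= 7319716 / 379
= 19313.23 m

19313.23


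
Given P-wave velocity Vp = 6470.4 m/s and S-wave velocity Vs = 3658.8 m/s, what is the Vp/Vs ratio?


Vp/Vs = 6470.4 / 3658.8
= 1.7684

1.7684


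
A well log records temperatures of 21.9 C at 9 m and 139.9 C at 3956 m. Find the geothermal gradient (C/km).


dT = 139.9 - 21.9 = 118.0 C
dz = 3956 - 9 = 3947 m
gradient = dT/dz * 1000 = 118.0/3947 * 1000 = 29.8961 C/km

29.8961


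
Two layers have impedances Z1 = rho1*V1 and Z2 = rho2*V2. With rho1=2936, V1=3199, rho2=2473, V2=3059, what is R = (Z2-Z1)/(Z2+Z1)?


Z1 = 2936 * 3199 = 9392264
Z2 = 2473 * 3059 = 7564907
R = (7564907 - 9392264) / (7564907 + 9392264) = -1827357 / 16957171 = -0.1078

-0.1078


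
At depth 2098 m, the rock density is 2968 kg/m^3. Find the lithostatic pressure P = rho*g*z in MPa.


P = rho * g * z / 1e6
= 2968 * 9.81 * 2098 / 1e6
= 61085535.84 / 1e6
= 61.0855 MPa

61.0855


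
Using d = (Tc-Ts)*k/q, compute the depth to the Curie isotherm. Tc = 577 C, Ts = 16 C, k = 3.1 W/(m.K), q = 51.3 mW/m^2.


T_Curie - T_surf = 577 - 16 = 561 C
Convert q to W/m^2: 51.3 mW/m^2 = 0.0513 W/m^2
d = 561 * 3.1 / 0.0513 = 33900.58 m

33900.58


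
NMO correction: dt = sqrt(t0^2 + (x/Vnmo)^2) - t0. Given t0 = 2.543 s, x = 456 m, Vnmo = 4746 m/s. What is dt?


x/Vnmo = 456/4746 = 0.096081
(x/Vnmo)^2 = 0.009232
t0^2 = 6.466849
sqrt(6.466849 + 0.009232) = 2.544814
dt = 2.544814 - 2.543 = 0.001814

0.001814


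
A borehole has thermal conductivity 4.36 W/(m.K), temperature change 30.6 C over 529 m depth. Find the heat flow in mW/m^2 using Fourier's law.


q = k * dT / dz * 1000
= 4.36 * 30.6 / 529 * 1000
= 0.252204 * 1000
= 252.2042 mW/m^2

252.2042


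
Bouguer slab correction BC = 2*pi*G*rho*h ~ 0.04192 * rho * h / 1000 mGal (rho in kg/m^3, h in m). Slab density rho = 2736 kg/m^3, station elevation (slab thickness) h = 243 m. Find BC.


BC = 0.04192 * rho * h / 1000
= 0.04192 * 2736 * 243 / 1000
= 27.8704 mGal

27.8704


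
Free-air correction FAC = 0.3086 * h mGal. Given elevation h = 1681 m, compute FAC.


FAC = 0.3086 * h
= 0.3086 * 1681
= 518.7566 mGal

518.7566


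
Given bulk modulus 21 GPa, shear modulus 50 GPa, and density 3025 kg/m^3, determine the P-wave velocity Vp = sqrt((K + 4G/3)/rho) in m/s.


First compute the effective modulus:
K + 4G/3 = 21e9 + 4*50e9/3 = 87666666666.67 Pa
Then divide by density:
87666666666.67 / 3025 = 28980716.2534 Pa/(kg/m^3)
Take the square root:
Vp = sqrt(28980716.2534) = 5383.37 m/s

5383.37


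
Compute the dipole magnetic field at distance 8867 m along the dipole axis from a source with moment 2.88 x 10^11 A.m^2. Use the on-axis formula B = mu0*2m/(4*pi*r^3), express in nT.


m = 2.88 x 10^11 = 288000000000 A.m^2
2m = 576000000000 A.m^2
r^3 = 8867^3 = 697156250363
B = (4pi*10^-7) * 576000000000 / (4*pi * 697156250363) * 1e9
= 723822.947387 / 8760723818178.43 * 1e9
= 82.6214 nT

82.6214


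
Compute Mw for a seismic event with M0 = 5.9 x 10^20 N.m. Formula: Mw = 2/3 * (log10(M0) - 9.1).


log10(M0) = log10(5.9 x 10^20) = 20.7709
Mw = 2/3 * (20.7709 - 9.1)
= 2/3 * 11.6709
= 7.78

7.78


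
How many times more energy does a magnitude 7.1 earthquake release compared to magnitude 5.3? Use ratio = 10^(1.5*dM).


M2 - M1 = 7.1 - 5.3 = 1.8
1.5 * 1.8 = 2.7
ratio = 10^2.7 = 501.19

501.19


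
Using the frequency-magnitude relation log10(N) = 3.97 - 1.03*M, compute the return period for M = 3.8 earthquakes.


log10(N) = 3.97 - 1.03*3.8 = 0.056
N = 10^0.056 = 1.137627
T = 1/N = 1/1.137627 = 0.879 years

0.879


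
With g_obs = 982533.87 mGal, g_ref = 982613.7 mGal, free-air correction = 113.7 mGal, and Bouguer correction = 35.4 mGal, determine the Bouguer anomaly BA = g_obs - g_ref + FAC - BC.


BA = g_obs - g_ref + FAC - BC
= 982533.87 - 982613.7 + 113.7 - 35.4
= -1.53 mGal

-1.53


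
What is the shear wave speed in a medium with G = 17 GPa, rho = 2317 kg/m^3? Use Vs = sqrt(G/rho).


Convert G to Pa: G = 17e9 Pa
Compute G/rho = 17e9 / 2317 = 7337073.8023
Vs = sqrt(7337073.8023) = 2708.7 m/s

2708.7


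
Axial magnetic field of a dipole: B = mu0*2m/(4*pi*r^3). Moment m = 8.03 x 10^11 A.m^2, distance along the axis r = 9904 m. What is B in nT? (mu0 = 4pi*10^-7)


m = 8.03 x 10^11 = 803000000000 A.m^2
2m = 1606000000000 A.m^2
r^3 = 9904^3 = 971475595264
B = (4pi*10^-7) * 1606000000000 / (4*pi * 971475595264) * 1e9
= 2018159.120666 / 12207922372892.62 * 1e9
= 165.3155 nT

165.3155


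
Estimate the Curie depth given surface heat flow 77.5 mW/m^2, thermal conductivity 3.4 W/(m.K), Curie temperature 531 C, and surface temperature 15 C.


T_Curie - T_surf = 531 - 15 = 516 C
Convert q to W/m^2: 77.5 mW/m^2 = 0.0775 W/m^2
d = 516 * 3.4 / 0.0775 = 22637.42 m

22637.42


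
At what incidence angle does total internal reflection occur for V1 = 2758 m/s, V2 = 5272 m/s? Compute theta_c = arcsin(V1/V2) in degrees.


V1/V2 = 2758/5272 = 0.523141
theta_c = arcsin(0.523141) = 31.5432 degrees

31.5432


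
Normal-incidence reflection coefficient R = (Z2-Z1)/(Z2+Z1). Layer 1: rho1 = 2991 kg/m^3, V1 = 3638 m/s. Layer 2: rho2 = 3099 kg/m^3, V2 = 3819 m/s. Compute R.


Z1 = 2991 * 3638 = 10881258
Z2 = 3099 * 3819 = 11835081
R = (11835081 - 10881258) / (11835081 + 10881258) = 953823 / 22716339 = 0.042

0.042


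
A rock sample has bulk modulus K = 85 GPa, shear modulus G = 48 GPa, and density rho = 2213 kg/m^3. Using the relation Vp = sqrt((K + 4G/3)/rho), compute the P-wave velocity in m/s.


First compute the effective modulus:
K + 4G/3 = 85e9 + 4*48e9/3 = 149000000000.0 Pa
Then divide by density:
149000000000.0 / 2213 = 67329417.0809 Pa/(kg/m^3)
Take the square root:
Vp = sqrt(67329417.0809) = 8205.45 m/s

8205.45


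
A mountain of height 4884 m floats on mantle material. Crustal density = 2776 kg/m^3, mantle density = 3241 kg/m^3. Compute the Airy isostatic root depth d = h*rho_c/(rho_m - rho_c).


rho_m - rho_c = 3241 - 2776 = 465
d = 4884 * 2776 / 465
= 13557984 / 465
= 29156.95 m

29156.95


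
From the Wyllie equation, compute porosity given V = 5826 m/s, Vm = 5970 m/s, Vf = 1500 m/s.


1/V - 1/Vm = 1/5826 - 1/5970 = 4.14e-06
1/Vf - 1/Vm = 1/1500 - 1/5970 = 0.00049916
phi = 4.14e-06 / 0.00049916 = 0.0083

0.0083


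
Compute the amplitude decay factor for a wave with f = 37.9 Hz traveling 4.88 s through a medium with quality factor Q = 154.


pi*f*t/Q = pi*37.9*4.88/154 = 3.773012
A/A0 = exp(-3.773012) = 0.022983

0.022983


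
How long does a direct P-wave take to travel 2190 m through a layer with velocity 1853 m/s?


t = x / V
= 2190 / 1853
= 1.1819 s

1.1819


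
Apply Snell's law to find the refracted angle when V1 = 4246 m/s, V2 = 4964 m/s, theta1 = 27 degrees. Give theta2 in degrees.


sin(theta1) = sin(27 deg) = 0.45399
sin(theta2) = V2/V1 * sin(theta1) = 4964/4246 * 0.45399 = 0.53076
theta2 = arcsin(0.53076) = 32.0568 degrees

32.0568


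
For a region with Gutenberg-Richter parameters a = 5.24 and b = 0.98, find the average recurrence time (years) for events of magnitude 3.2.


log10(N) = 5.24 - 0.98*3.2 = 2.104
N = 10^2.104 = 127.057411
T = 1/N = 1/127.057411 = 0.0079 years

0.0079


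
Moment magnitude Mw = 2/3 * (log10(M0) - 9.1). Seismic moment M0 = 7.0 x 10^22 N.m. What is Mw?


log10(M0) = log10(7.0 x 10^22) = 22.8451
Mw = 2/3 * (22.8451 - 9.1)
= 2/3 * 13.7451
= 9.16

9.16


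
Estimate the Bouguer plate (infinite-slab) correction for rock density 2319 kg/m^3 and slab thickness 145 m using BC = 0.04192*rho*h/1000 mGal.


BC = 0.04192 * rho * h / 1000
= 0.04192 * 2319 * 145 / 1000
= 14.0958 mGal

14.0958


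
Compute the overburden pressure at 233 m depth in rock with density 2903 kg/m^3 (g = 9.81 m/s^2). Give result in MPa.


P = rho * g * z / 1e6
= 2903 * 9.81 * 233 / 1e6
= 6635474.19 / 1e6
= 6.6355 MPa

6.6355


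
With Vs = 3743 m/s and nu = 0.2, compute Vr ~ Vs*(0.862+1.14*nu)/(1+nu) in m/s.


Numerator factor = 0.862 + 1.14*0.2 = 1.09
Denominator = 1 + 0.2 = 1.2
Vr = 3743 * 1.09 / 1.2 = 3399.89 m/s

3399.89


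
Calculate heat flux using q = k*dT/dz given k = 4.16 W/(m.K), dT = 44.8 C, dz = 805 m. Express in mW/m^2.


q = k * dT / dz * 1000
= 4.16 * 44.8 / 805 * 1000
= 0.231513 * 1000
= 231.513 mW/m^2

231.513


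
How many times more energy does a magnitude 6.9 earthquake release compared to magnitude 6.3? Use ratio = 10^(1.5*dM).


M2 - M1 = 6.9 - 6.3 = 0.6
1.5 * 0.6 = 0.9
ratio = 10^0.9 = 7.94

7.94


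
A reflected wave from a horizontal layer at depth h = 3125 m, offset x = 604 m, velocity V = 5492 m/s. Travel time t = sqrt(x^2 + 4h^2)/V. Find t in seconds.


x^2 + 4h^2 = 604^2 + 4*3125^2 = 364816 + 39062500 = 39427316
sqrt(39427316) = 6279.1175
t = 6279.1175 / 5492 = 1.1433 s

1.1433


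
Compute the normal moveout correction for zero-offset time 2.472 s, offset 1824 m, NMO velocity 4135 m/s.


x/Vnmo = 1824/4135 = 0.441112
(x/Vnmo)^2 = 0.19458
t0^2 = 6.110784
sqrt(6.110784 + 0.19458) = 2.511048
dt = 2.511048 - 2.472 = 0.039048

0.039048


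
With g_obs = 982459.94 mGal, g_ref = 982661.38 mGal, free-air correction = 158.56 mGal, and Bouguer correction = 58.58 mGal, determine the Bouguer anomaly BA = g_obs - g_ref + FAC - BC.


BA = g_obs - g_ref + FAC - BC
= 982459.94 - 982661.38 + 158.56 - 58.58
= -101.46 mGal

-101.46


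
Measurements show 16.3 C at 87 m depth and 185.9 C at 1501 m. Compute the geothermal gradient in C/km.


dT = 185.9 - 16.3 = 169.6 C
dz = 1501 - 87 = 1414 m
gradient = dT/dz * 1000 = 169.6/1414 * 1000 = 119.9434 C/km

119.9434


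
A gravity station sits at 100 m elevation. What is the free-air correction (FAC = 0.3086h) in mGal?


FAC = 0.3086 * h
= 0.3086 * 100
= 30.86 mGal

30.86


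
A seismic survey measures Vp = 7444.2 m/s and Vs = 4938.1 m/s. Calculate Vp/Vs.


Vp/Vs = 7444.2 / 4938.1
= 1.5075

1.5075


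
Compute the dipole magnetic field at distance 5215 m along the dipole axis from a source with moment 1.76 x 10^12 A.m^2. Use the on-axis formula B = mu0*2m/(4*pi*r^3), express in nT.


m = 1.76 x 10^12 = 1760000000000 A.m^2
2m = 3520000000000 A.m^2
r^3 = 5215^3 = 141828313375
B = (4pi*10^-7) * 3520000000000 / (4*pi * 141828313375) * 1e9
= 4423362.456254 / 1782267149479.72 * 1e9
= 2481.874 nT

2481.874


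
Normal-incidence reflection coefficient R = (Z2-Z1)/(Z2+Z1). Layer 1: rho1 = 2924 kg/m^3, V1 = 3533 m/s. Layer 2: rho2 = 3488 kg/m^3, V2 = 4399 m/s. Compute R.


Z1 = 2924 * 3533 = 10330492
Z2 = 3488 * 4399 = 15343712
R = (15343712 - 10330492) / (15343712 + 10330492) = 5013220 / 25674204 = 0.1953

0.1953


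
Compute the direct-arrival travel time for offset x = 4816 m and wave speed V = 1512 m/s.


t = x / V
= 4816 / 1512
= 3.1852 s

3.1852


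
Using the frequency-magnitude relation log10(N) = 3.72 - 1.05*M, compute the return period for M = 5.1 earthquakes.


log10(N) = 3.72 - 1.05*5.1 = -1.635
N = 10^-1.635 = 0.023174
T = 1/N = 1/0.023174 = 43.1519 years

43.1519


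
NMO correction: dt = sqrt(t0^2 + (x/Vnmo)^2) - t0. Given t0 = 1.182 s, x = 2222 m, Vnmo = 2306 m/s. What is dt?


x/Vnmo = 2222/2306 = 0.963573
(x/Vnmo)^2 = 0.928473
t0^2 = 1.397124
sqrt(1.397124 + 0.928473) = 1.524991
dt = 1.524991 - 1.182 = 0.342991

0.342991


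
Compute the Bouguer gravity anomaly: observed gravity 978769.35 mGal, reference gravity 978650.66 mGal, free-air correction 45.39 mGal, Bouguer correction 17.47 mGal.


BA = g_obs - g_ref + FAC - BC
= 978769.35 - 978650.66 + 45.39 - 17.47
= 146.61 mGal

146.61


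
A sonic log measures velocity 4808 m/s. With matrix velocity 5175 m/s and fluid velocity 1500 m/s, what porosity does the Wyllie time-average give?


1/V - 1/Vm = 1/4808 - 1/5175 = 1.475e-05
1/Vf - 1/Vm = 1/1500 - 1/5175 = 0.00047343
phi = 1.475e-05 / 0.00047343 = 0.0312

0.0312


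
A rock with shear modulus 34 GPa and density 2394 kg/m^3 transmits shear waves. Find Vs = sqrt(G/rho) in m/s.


Convert G to Pa: G = 34e9 Pa
Compute G/rho = 34e9 / 2394 = 14202172.0969
Vs = sqrt(14202172.0969) = 3768.58 m/s

3768.58


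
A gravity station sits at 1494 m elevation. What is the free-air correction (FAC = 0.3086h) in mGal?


FAC = 0.3086 * h
= 0.3086 * 1494
= 461.0484 mGal

461.0484


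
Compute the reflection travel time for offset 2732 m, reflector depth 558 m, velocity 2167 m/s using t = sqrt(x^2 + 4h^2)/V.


x^2 + 4h^2 = 2732^2 + 4*558^2 = 7463824 + 1245456 = 8709280
sqrt(8709280) = 2951.1489
t = 2951.1489 / 2167 = 1.3619 s

1.3619


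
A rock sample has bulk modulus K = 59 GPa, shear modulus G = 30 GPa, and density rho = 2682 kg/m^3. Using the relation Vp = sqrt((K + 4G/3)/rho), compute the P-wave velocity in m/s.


First compute the effective modulus:
K + 4G/3 = 59e9 + 4*30e9/3 = 99000000000.0 Pa
Then divide by density:
99000000000.0 / 2682 = 36912751.6779 Pa/(kg/m^3)
Take the square root:
Vp = sqrt(36912751.6779) = 6075.59 m/s

6075.59


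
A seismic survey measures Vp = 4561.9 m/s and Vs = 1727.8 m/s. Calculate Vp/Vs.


Vp/Vs = 4561.9 / 1727.8
= 2.6403

2.6403


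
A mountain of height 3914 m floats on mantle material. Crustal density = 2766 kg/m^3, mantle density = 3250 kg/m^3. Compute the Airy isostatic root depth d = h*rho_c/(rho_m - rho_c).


rho_m - rho_c = 3250 - 2766 = 484
d = 3914 * 2766 / 484
= 10826124 / 484
= 22368.02 m

22368.02


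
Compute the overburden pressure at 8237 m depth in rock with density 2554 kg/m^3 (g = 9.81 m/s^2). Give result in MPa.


P = rho * g * z / 1e6
= 2554 * 9.81 * 8237 / 1e6
= 206375893.38 / 1e6
= 206.3759 MPa

206.3759


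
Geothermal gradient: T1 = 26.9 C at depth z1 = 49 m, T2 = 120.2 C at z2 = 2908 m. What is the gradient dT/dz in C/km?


dT = 120.2 - 26.9 = 93.3 C
dz = 2908 - 49 = 2859 m
gradient = dT/dz * 1000 = 93.3/2859 * 1000 = 32.6338 C/km

32.6338


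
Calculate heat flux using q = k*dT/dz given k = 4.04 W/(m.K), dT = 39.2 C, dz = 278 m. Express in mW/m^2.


q = k * dT / dz * 1000
= 4.04 * 39.2 / 278 * 1000
= 0.569669 * 1000
= 569.6691 mW/m^2

569.6691


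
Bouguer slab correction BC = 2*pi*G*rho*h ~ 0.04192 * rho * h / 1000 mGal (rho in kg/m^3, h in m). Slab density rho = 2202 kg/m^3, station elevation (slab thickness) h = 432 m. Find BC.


BC = 0.04192 * rho * h / 1000
= 0.04192 * 2202 * 432 / 1000
= 39.877 mGal

39.877


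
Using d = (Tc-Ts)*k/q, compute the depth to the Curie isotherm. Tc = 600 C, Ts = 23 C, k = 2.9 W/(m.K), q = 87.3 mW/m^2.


T_Curie - T_surf = 600 - 23 = 577 C
Convert q to W/m^2: 87.3 mW/m^2 = 0.0873 W/m^2
d = 577 * 2.9 / 0.0873 = 19167.24 m

19167.24


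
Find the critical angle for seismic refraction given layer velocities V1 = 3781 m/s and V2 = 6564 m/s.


V1/V2 = 3781/6564 = 0.576021
theta_c = arcsin(0.576021) = 35.1711 degrees

35.1711


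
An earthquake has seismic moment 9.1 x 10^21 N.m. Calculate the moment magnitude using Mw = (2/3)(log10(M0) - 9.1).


log10(M0) = log10(9.1 x 10^21) = 21.959
Mw = 2/3 * (21.959 - 9.1)
= 2/3 * 12.859
= 8.57

8.57


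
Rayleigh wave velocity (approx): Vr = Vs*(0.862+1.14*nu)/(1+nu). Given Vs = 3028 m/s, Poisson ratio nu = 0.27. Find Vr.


Numerator factor = 0.862 + 1.14*0.27 = 1.1698
Denominator = 1 + 0.27 = 1.27
Vr = 3028 * 1.1698 / 1.27 = 2789.1 m/s

2789.1


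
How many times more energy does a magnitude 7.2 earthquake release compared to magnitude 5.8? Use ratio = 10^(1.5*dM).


M2 - M1 = 7.2 - 5.8 = 1.4
1.5 * 1.4 = 2.1
ratio = 10^2.1 = 125.89

125.89


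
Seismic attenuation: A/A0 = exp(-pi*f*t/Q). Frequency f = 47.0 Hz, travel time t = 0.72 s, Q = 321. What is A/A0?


pi*f*t/Q = pi*47.0*0.72/321 = 0.331188
A/A0 = exp(-0.331188) = 0.71807

0.71807


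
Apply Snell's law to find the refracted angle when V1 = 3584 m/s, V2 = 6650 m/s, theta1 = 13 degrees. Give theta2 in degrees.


sin(theta1) = sin(13 deg) = 0.224951
sin(theta2) = V2/V1 * sin(theta1) = 6650/3584 * 0.224951 = 0.41739
theta2 = arcsin(0.41739) = 24.6699 degrees

24.6699


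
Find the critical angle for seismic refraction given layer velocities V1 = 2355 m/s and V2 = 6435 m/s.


V1/V2 = 2355/6435 = 0.365967
theta_c = arcsin(0.365967) = 21.4671 degrees

21.4671


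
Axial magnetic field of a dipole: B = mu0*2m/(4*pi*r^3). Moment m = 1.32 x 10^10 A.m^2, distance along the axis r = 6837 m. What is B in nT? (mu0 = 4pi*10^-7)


m = 1.32 x 10^10 = 13200000000 A.m^2
2m = 26400000000 A.m^2
r^3 = 6837^3 = 319592618253
B = (4pi*10^-7) * 26400000000 / (4*pi * 319592618253) * 1e9
= 33175.218422 / 4016119286580.61 * 1e9
= 8.2605 nT

8.2605


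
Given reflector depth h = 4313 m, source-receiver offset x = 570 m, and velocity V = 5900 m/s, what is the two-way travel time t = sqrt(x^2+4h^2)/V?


x^2 + 4h^2 = 570^2 + 4*4313^2 = 324900 + 74407876 = 74732776
sqrt(74732776) = 8644.8121
t = 8644.8121 / 5900 = 1.4652 s

1.4652


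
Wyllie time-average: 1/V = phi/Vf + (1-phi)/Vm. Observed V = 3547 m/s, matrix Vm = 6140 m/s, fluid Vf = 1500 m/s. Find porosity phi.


1/V - 1/Vm = 1/3547 - 1/6140 = 0.00011906
1/Vf - 1/Vm = 1/1500 - 1/6140 = 0.0005038
phi = 0.00011906 / 0.0005038 = 0.2363

0.2363


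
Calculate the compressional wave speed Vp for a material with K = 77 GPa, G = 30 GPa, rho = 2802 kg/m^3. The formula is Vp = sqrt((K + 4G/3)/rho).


First compute the effective modulus:
K + 4G/3 = 77e9 + 4*30e9/3 = 117000000000.0 Pa
Then divide by density:
117000000000.0 / 2802 = 41755888.651 Pa/(kg/m^3)
Take the square root:
Vp = sqrt(41755888.651) = 6461.88 m/s

6461.88


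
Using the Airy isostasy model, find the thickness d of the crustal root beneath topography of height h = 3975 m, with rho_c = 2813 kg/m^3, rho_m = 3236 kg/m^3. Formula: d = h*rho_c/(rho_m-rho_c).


rho_m - rho_c = 3236 - 2813 = 423
d = 3975 * 2813 / 423
= 11181675 / 423
= 26434.22 m

26434.22


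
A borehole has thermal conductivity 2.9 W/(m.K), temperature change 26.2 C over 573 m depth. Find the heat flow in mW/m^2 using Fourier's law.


q = k * dT / dz * 1000
= 2.9 * 26.2 / 573 * 1000
= 0.1326 * 1000
= 132.6003 mW/m^2

132.6003


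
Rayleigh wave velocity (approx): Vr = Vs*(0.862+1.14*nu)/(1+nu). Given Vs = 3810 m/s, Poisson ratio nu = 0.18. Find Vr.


Numerator factor = 0.862 + 1.14*0.18 = 1.0672
Denominator = 1 + 0.18 = 1.18
Vr = 3810 * 1.0672 / 1.18 = 3445.79 m/s

3445.79


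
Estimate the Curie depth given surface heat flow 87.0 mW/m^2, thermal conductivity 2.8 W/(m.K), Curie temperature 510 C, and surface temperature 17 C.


T_Curie - T_surf = 510 - 17 = 493 C
Convert q to W/m^2: 87.0 mW/m^2 = 0.087 W/m^2
d = 493 * 2.8 / 0.087 = 15866.67 m

15866.67


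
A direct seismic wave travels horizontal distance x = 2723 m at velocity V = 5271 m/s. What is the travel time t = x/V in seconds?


t = x / V
= 2723 / 5271
= 0.5166 s

0.5166


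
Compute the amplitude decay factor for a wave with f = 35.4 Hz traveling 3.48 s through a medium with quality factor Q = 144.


pi*f*t/Q = pi*35.4*3.48/144 = 2.687633
A/A0 = exp(-2.687633) = 0.068042

0.068042


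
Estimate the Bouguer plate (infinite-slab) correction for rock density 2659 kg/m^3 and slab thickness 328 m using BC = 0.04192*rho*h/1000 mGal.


BC = 0.04192 * rho * h / 1000
= 0.04192 * 2659 * 328 / 1000
= 36.5606 mGal

36.5606


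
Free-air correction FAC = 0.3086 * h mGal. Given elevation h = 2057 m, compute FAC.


FAC = 0.3086 * h
= 0.3086 * 2057
= 634.7902 mGal

634.7902


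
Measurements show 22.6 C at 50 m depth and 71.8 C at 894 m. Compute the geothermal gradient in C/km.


dT = 71.8 - 22.6 = 49.2 C
dz = 894 - 50 = 844 m
gradient = dT/dz * 1000 = 49.2/844 * 1000 = 58.2938 C/km

58.2938


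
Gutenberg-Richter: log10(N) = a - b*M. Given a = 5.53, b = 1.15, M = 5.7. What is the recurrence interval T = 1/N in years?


log10(N) = 5.53 - 1.15*5.7 = -1.025
N = 10^-1.025 = 0.094406
T = 1/N = 1/0.094406 = 10.5925 years

10.5925


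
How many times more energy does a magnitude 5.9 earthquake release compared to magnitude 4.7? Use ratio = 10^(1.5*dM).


M2 - M1 = 5.9 - 4.7 = 1.2
1.5 * 1.2 = 1.8
ratio = 10^1.8 = 63.1

63.1


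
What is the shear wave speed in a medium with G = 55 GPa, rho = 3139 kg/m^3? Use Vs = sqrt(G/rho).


Convert G to Pa: G = 55e9 Pa
Compute G/rho = 55e9 / 3139 = 17521503.6636
Vs = sqrt(17521503.6636) = 4185.87 m/s

4185.87


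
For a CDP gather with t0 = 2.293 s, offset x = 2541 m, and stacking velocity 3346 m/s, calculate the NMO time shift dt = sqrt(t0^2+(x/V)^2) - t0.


x/Vnmo = 2541/3346 = 0.759414
(x/Vnmo)^2 = 0.57671
t0^2 = 5.257849
sqrt(5.257849 + 0.57671) = 2.415483
dt = 2.415483 - 2.293 = 0.122483

0.122483


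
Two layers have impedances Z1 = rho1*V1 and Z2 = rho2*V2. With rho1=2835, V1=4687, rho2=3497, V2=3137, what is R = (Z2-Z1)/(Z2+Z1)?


Z1 = 2835 * 4687 = 13287645
Z2 = 3497 * 3137 = 10970089
R = (10970089 - 13287645) / (10970089 + 13287645) = -2317556 / 24257734 = -0.0955

-0.0955


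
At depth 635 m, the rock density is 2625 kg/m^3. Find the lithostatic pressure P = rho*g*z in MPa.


P = rho * g * z / 1e6
= 2625 * 9.81 * 635 / 1e6
= 16352043.75 / 1e6
= 16.352 MPa

16.352


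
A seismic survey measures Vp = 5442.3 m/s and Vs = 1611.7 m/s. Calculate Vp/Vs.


Vp/Vs = 5442.3 / 1611.7
= 3.3767

3.3767


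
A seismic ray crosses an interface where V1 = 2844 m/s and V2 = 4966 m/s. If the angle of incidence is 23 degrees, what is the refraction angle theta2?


sin(theta1) = sin(23 deg) = 0.390731
sin(theta2) = V2/V1 * sin(theta1) = 4966/2844 * 0.390731 = 0.682268
theta2 = arcsin(0.682268) = 43.0211 degrees

43.0211


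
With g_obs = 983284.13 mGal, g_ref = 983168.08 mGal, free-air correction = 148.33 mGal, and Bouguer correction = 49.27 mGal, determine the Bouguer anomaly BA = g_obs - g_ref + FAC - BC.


BA = g_obs - g_ref + FAC - BC
= 983284.13 - 983168.08 + 148.33 - 49.27
= 215.11 mGal

215.11


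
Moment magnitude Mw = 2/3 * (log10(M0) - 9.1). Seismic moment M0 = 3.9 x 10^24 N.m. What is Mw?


log10(M0) = log10(3.9 x 10^24) = 24.5911
Mw = 2/3 * (24.5911 - 9.1)
= 2/3 * 15.4911
= 10.33

10.33


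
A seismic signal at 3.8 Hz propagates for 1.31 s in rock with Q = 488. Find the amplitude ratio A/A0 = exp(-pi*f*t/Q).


pi*f*t/Q = pi*3.8*1.31/488 = 0.032047
A/A0 = exp(-0.032047) = 0.968461

0.968461


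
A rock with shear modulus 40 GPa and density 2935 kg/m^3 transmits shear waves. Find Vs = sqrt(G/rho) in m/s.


Convert G to Pa: G = 40e9 Pa
Compute G/rho = 40e9 / 2935 = 13628620.1022
Vs = sqrt(13628620.1022) = 3691.7 m/s

3691.7


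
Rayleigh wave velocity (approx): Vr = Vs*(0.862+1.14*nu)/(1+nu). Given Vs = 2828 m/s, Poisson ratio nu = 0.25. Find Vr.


Numerator factor = 0.862 + 1.14*0.25 = 1.147
Denominator = 1 + 0.25 = 1.25
Vr = 2828 * 1.147 / 1.25 = 2594.97 m/s

2594.97


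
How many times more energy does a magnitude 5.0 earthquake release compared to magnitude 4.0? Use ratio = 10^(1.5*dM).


M2 - M1 = 5.0 - 4.0 = 1.0
1.5 * 1.0 = 1.5
ratio = 10^1.5 = 31.62

31.62


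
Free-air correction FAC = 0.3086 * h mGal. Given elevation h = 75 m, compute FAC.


FAC = 0.3086 * h
= 0.3086 * 75
= 23.145 mGal

23.145


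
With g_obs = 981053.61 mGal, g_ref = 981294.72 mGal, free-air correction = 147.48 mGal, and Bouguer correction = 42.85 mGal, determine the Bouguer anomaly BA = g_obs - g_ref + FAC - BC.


BA = g_obs - g_ref + FAC - BC
= 981053.61 - 981294.72 + 147.48 - 42.85
= -136.48 mGal

-136.48


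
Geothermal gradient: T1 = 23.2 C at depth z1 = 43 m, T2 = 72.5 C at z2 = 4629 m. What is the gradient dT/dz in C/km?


dT = 72.5 - 23.2 = 49.3 C
dz = 4629 - 43 = 4586 m
gradient = dT/dz * 1000 = 49.3/4586 * 1000 = 10.7501 C/km

10.7501


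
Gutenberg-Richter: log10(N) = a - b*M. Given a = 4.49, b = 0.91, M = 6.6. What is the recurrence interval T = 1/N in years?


log10(N) = 4.49 - 0.91*6.6 = -1.516
N = 10^-1.516 = 0.030479
T = 1/N = 1/0.030479 = 32.8095 years

32.8095


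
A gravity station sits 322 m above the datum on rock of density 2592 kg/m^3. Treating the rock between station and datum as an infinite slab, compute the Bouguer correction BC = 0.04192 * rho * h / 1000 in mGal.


BC = 0.04192 * rho * h / 1000
= 0.04192 * 2592 * 322 / 1000
= 34.9874 mGal

34.9874


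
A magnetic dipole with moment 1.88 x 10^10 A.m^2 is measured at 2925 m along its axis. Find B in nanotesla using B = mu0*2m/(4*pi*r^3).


m = 1.88 x 10^10 = 18800000000 A.m^2
2m = 37600000000 A.m^2
r^3 = 2925^3 = 25025203125
B = (4pi*10^-7) * 37600000000 / (4*pi * 25025203125) * 1e9
= 47249.55351 / 314475977168.37 * 1e9
= 150.2485 nT

150.2485


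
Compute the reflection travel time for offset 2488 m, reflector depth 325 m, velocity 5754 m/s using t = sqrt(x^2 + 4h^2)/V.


x^2 + 4h^2 = 2488^2 + 4*325^2 = 6190144 + 422500 = 6612644
sqrt(6612644) = 2571.5062
t = 2571.5062 / 5754 = 0.4469 s

0.4469


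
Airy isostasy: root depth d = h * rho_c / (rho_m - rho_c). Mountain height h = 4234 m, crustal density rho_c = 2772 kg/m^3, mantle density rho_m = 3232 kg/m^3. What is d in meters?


rho_m - rho_c = 3232 - 2772 = 460
d = 4234 * 2772 / 460
= 11736648 / 460
= 25514.45 m

25514.45


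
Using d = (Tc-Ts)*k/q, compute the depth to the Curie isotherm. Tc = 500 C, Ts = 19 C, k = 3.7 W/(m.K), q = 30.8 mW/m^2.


T_Curie - T_surf = 500 - 19 = 481 C
Convert q to W/m^2: 30.8 mW/m^2 = 0.0308 W/m^2
d = 481 * 3.7 / 0.0308 = 57782.47 m

57782.47


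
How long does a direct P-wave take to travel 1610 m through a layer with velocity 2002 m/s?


t = x / V
= 1610 / 2002
= 0.8042 s

0.8042


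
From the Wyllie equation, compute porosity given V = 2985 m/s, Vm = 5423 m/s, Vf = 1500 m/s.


1/V - 1/Vm = 1/2985 - 1/5423 = 0.00015061
1/Vf - 1/Vm = 1/1500 - 1/5423 = 0.00048227
phi = 0.00015061 / 0.00048227 = 0.3123

0.3123


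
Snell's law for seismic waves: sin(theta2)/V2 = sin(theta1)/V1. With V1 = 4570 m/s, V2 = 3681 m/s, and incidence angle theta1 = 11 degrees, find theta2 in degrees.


sin(theta1) = sin(11 deg) = 0.190809
sin(theta2) = V2/V1 * sin(theta1) = 3681/4570 * 0.190809 = 0.153691
theta2 = arcsin(0.153691) = 8.8409 degrees

8.8409


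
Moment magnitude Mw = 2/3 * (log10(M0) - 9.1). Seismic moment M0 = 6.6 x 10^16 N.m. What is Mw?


log10(M0) = log10(6.6 x 10^16) = 16.8195
Mw = 2/3 * (16.8195 - 9.1)
= 2/3 * 7.7195
= 5.15

5.15


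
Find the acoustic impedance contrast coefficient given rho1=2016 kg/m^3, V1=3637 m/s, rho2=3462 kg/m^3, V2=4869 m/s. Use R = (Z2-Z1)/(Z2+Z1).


Z1 = 2016 * 3637 = 7332192
Z2 = 3462 * 4869 = 16856478
R = (16856478 - 7332192) / (16856478 + 7332192) = 9524286 / 24188670 = 0.3937

0.3937


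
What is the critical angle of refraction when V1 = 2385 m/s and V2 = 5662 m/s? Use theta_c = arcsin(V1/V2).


V1/V2 = 2385/5662 = 0.421229
theta_c = arcsin(0.421229) = 24.9122 degrees

24.9122


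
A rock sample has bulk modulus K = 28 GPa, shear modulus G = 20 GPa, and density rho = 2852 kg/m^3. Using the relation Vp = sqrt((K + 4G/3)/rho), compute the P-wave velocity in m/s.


First compute the effective modulus:
K + 4G/3 = 28e9 + 4*20e9/3 = 54666666666.67 Pa
Then divide by density:
54666666666.67 / 2852 = 19167835.4371 Pa/(kg/m^3)
Take the square root:
Vp = sqrt(19167835.4371) = 4378.11 m/s

4378.11


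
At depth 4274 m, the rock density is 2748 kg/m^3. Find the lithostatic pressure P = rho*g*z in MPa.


P = rho * g * z / 1e6
= 2748 * 9.81 * 4274 / 1e6
= 115217979.12 / 1e6
= 115.218 MPa

115.218


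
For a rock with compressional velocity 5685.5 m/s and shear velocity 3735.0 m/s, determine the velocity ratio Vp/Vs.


Vp/Vs = 5685.5 / 3735.0
= 1.5222

1.5222


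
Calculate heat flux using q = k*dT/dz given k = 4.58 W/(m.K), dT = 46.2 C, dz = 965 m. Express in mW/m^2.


q = k * dT / dz * 1000
= 4.58 * 46.2 / 965 * 1000
= 0.21927 * 1000
= 219.2705 mW/m^2

219.2705


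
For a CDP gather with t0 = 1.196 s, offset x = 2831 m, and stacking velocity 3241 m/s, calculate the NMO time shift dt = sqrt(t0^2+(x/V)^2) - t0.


x/Vnmo = 2831/3241 = 0.873496
(x/Vnmo)^2 = 0.762995
t0^2 = 1.430416
sqrt(1.430416 + 0.762995) = 1.481017
dt = 1.481017 - 1.196 = 0.285017

0.285017


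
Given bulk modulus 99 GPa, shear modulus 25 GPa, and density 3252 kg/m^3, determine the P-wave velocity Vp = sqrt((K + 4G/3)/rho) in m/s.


First compute the effective modulus:
K + 4G/3 = 99e9 + 4*25e9/3 = 132333333333.33 Pa
Then divide by density:
132333333333.33 / 3252 = 40692906.9291 Pa/(kg/m^3)
Take the square root:
Vp = sqrt(40692906.9291) = 6379.1 m/s

6379.1


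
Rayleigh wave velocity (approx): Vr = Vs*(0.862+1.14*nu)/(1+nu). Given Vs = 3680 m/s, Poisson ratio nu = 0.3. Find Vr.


Numerator factor = 0.862 + 1.14*0.3 = 1.204
Denominator = 1 + 0.3 = 1.3
Vr = 3680 * 1.204 / 1.3 = 3408.25 m/s

3408.25


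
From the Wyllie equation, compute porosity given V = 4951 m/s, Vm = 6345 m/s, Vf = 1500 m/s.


1/V - 1/Vm = 1/4951 - 1/6345 = 4.437e-05
1/Vf - 1/Vm = 1/1500 - 1/6345 = 0.00050906
phi = 4.437e-05 / 0.00050906 = 0.0872

0.0872


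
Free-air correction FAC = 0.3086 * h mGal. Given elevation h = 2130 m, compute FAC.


FAC = 0.3086 * h
= 0.3086 * 2130
= 657.318 mGal

657.318


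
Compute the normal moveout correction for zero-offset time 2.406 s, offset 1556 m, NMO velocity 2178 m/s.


x/Vnmo = 1556/2178 = 0.714417
(x/Vnmo)^2 = 0.510392
t0^2 = 5.788836
sqrt(5.788836 + 0.510392) = 2.509826
dt = 2.509826 - 2.406 = 0.103826

0.103826


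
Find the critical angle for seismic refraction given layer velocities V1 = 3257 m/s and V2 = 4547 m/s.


V1/V2 = 3257/4547 = 0.716296
theta_c = arcsin(0.716296) = 45.7495 degrees

45.7495


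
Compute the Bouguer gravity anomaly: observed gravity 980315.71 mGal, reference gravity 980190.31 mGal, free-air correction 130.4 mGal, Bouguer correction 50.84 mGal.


BA = g_obs - g_ref + FAC - BC
= 980315.71 - 980190.31 + 130.4 - 50.84
= 204.96 mGal

204.96


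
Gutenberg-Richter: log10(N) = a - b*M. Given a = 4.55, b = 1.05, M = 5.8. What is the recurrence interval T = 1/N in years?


log10(N) = 4.55 - 1.05*5.8 = -1.54
N = 10^-1.54 = 0.02884
T = 1/N = 1/0.02884 = 34.6737 years

34.6737


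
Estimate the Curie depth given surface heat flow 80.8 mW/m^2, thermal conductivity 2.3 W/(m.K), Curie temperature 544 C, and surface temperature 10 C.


T_Curie - T_surf = 544 - 10 = 534 C
Convert q to W/m^2: 80.8 mW/m^2 = 0.0808 W/m^2
d = 534 * 2.3 / 0.0808 = 15200.5 m

15200.5


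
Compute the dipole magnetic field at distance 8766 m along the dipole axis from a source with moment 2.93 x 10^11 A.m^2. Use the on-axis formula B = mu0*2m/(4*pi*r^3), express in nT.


m = 2.93 x 10^11 = 293000000000 A.m^2
2m = 586000000000 A.m^2
r^3 = 8766^3 = 673603599096
B = (4pi*10^-7) * 586000000000 / (4*pi * 673603599096) * 1e9
= 736389.318001 / 8464752473406.55 * 1e9
= 86.9948 nT

86.9948


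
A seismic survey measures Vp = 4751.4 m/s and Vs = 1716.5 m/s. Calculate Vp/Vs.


Vp/Vs = 4751.4 / 1716.5
= 2.7681

2.7681


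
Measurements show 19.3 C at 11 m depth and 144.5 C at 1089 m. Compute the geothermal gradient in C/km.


dT = 144.5 - 19.3 = 125.2 C
dz = 1089 - 11 = 1078 m
gradient = dT/dz * 1000 = 125.2/1078 * 1000 = 116.141 C/km

116.141


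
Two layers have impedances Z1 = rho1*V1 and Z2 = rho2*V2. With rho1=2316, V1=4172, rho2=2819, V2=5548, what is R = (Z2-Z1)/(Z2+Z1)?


Z1 = 2316 * 4172 = 9662352
Z2 = 2819 * 5548 = 15639812
R = (15639812 - 9662352) / (15639812 + 9662352) = 5977460 / 25302164 = 0.2362

0.2362


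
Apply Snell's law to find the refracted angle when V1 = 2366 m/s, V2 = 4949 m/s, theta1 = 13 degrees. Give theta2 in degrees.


sin(theta1) = sin(13 deg) = 0.224951
sin(theta2) = V2/V1 * sin(theta1) = 4949/2366 * 0.224951 = 0.470534
theta2 = arcsin(0.470534) = 28.0689 degrees

28.0689


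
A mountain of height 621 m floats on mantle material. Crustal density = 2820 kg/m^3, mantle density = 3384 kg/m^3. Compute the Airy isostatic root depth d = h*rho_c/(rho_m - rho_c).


rho_m - rho_c = 3384 - 2820 = 564
d = 621 * 2820 / 564
= 1751220 / 564
= 3105.0 m

3105.0
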